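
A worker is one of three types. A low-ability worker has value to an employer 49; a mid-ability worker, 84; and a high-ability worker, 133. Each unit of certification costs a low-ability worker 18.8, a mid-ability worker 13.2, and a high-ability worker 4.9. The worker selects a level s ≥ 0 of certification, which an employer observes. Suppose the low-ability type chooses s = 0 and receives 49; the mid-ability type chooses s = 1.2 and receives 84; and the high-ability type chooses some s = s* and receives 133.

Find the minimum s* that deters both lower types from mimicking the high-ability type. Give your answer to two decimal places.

Low-ability type (on-path payoff 49) won't mimic when 49 ≥ 133 − 18.8·s*, i.e. s* ≥ 4.47.
Mid-ability type (on-path payoff 84 − 13.2×1.2 = 68.16) won't mimic when 68.16 ≥ 133 − 13.2·s*, i.e. s* ≥ 4.91.
Both must hold, so s* = max(4.47, 4.91) = 4.91. The mid-ability type's constraint binds.

4.91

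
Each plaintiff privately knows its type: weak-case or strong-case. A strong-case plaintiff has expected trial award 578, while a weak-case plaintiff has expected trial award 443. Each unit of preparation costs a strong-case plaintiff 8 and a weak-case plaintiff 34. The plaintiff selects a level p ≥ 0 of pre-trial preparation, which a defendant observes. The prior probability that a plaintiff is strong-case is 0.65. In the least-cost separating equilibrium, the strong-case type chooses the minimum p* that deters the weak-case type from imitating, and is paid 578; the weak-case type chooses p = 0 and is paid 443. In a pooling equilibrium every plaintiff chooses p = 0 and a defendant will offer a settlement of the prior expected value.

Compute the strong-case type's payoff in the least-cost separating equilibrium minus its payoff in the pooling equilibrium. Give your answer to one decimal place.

15.5

Least-cost separating signal: p* solves 443 = 578 − 34·p*, so p* = (578 − 443)/34 ≈ 3.9706.
Strong-case type's separating payoff: 578 − 8 × p* = 578 − 8 × (578 − 443)/34 = 578 − 1080/34 ≈ 546.235.
Pooling payoff: 0.65 × 578 + 0.35 × 443 = 530.75.
Difference: 546.235 − 530.75 = 15.485, i.e. 15.5 to one decimal place.
The strong-case type prefers to separate.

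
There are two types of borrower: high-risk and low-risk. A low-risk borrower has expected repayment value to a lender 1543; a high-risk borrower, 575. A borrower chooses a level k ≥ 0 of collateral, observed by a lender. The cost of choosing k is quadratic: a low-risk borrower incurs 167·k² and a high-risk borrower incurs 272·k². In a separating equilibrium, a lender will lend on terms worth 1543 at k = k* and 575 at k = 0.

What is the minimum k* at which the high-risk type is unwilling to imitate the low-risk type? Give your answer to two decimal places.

The high-risk type at k = 0 receives 575; imitating at k* yields 1543 − 272·k*².
Indifference: 575 = 1543 − 272·k*², so k*² = (1543 − 575) / 272 ≈ 3.5588.
k* = √3.5588 ≈ 1.89.

1.89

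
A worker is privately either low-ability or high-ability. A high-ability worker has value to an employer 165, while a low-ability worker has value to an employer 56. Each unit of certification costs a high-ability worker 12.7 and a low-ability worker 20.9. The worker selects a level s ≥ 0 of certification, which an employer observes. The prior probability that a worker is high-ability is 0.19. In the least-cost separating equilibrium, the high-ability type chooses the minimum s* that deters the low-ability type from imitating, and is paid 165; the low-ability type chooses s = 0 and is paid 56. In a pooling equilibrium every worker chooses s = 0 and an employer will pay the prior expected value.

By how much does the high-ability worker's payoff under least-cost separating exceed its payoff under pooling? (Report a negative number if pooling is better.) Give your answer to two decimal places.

22.06

Least-cost separating signal: s* solves 56 = 165 − 20.9·s*, so s* = (165 − 56)/20.9 ≈ 5.2153.
High-ability type's separating payoff: 165 − 12.7 × s* = 165 − 12.7 × (165 − 56)/20.9 = 165 − 1384.3/20.9 ≈ 98.7656.
Pooling payoff: 0.19 × 165 + 0.81 × 56 = 76.71.
Difference: 98.7656 − 76.71 = 22.0556, i.e. 22.06 to two decimal places.
The high-ability type prefers to separate.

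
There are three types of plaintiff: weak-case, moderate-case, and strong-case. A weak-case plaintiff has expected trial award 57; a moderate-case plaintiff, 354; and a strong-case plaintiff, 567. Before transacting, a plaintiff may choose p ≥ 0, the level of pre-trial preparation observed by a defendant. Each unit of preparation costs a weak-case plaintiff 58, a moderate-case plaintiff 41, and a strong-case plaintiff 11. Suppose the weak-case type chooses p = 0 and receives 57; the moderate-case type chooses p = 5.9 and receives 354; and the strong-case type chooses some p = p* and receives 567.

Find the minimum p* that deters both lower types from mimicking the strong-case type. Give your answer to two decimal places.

11.10

Moderate-case type (on-path payoff 354 − 41×5.9 = 112.1) won't mimic when 112.1 ≥ 567 − 41·p*, i.e. p* ≥ 11.10.
Weak-case type (on-path payoff 57) won't mimic when 57 ≥ 567 − 58·p*, i.e. p* ≥ 8.79.
Both must hold, so p* = max(8.79, 11.10) = 11.10. The moderate-case type's constraint binds.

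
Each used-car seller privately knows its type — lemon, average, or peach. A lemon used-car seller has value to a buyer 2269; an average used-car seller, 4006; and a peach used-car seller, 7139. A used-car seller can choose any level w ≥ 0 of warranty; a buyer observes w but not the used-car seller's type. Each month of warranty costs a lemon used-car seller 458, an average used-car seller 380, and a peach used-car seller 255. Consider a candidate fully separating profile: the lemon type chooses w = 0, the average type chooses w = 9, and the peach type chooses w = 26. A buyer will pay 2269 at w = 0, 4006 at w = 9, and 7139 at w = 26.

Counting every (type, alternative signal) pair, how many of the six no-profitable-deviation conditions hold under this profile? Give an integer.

3

Lemon (own payoff 2269): to w=9 gives 4006 − 458×9 = -116 → no gain ✓; to w=26 gives 7139 − 458×26 = -4769 → no gain ✓.
Average (own payoff 4006 − 380×9 = 586): to w=0 gives 2269 → profitable ✗; to w=26 gives 7139 − 380×26 = -2741 → no gain ✓.
Peach (own payoff 7139 − 255×26 = 509): to w=0 gives 2269 → profitable ✗; to w=9 gives 4006 − 255×9 = 1711 → profitable ✗.
3 of the 6 constraints hold; not an equilibrium.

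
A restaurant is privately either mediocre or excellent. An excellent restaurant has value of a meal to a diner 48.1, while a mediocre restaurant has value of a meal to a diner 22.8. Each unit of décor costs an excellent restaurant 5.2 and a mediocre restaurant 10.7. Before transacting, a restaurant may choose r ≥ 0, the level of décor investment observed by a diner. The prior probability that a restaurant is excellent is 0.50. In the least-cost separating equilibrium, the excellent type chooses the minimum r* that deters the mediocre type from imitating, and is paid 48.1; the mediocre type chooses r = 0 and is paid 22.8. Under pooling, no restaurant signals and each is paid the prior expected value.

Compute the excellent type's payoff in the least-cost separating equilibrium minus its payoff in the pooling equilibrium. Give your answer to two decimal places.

0.35

Least-cost separating signal: r* solves 22.8 = 48.1 − 10.7·r*, so r* = (48.1 − 22.8)/10.7 ≈ 2.3645.
Excellent type's separating payoff: 48.1 − 5.2 × r* = 48.1 − 5.2 × (48.1 − 22.8)/10.7 = 48.1 − 131.56/10.7 ≈ 35.8047.
Pooling payoff: 0.50 × 48.1 + 0.50 × 22.8 = 35.45.
Difference: 35.8047 − 35.45 = 0.3547, i.e. 0.35 to two decimal places.
The excellent type prefers to separate.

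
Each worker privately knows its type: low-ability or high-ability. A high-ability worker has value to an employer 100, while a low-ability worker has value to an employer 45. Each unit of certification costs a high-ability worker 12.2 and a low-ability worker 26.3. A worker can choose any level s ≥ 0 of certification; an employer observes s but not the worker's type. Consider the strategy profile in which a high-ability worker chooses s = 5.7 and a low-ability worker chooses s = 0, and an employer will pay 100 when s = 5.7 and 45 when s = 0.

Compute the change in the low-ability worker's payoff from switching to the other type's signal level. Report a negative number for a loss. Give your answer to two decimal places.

Playing s = 0 the low-ability worker receives 45.
Deviating to s = 5.7 brings payment 100 at cost 26.3 × 5.7 = 149.91, netting -49.91.
Gain from deviating: -49.91 − 45 = -94.91.
The gain is negative, so the low-ability type's incentive-compatibility constraint is satisfied.

-94.91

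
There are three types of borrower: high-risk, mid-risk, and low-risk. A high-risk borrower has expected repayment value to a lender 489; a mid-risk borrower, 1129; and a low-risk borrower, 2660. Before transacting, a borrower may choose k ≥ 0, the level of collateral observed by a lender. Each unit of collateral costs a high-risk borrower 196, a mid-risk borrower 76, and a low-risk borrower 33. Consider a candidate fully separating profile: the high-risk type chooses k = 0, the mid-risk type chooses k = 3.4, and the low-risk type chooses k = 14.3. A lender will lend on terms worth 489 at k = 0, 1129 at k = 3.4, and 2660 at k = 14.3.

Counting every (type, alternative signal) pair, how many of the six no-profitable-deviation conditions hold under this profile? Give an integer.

Mid-risk (own payoff 1129 − 76×3.4 = 870.6): to k=0 gives 489 → no gain ✓; to k=14.3 gives 2660 − 76×14.3 = 1573.2 → profitable ✗.
High-risk (own payoff 489): to k=3.4 gives 1129 − 196×3.4 = 462.6 → no gain ✓; to k=14.3 gives 2660 − 196×14.3 = -142.8 → no gain ✓.
Low-risk (own payoff 2660 − 33×14.3 = 2188.1): to k=0 gives 489 → no gain ✓; to k=3.4 gives 1129 − 33×3.4 = 1016.8 → no gain ✓.
5 of the 6 constraints hold; not an equilibrium.

5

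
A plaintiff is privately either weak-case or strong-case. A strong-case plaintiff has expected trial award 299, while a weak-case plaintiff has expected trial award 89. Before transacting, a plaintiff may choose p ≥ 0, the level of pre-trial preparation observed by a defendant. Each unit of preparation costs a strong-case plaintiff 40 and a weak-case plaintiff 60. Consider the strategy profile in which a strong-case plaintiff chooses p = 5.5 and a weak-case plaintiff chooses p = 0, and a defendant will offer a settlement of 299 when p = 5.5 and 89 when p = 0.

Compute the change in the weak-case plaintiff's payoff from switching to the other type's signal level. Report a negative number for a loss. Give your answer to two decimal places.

Playing p = 0 the weak-case plaintiff receives 89.
Deviating to p = 5.5 brings payment 299 at cost 60 × 5.5 = 330, netting -31.
Gain from deviating: -31 − 89 = -120.00.
The gain is negative, so the weak-case type's incentive-compatibility constraint is satisfied.

-120.00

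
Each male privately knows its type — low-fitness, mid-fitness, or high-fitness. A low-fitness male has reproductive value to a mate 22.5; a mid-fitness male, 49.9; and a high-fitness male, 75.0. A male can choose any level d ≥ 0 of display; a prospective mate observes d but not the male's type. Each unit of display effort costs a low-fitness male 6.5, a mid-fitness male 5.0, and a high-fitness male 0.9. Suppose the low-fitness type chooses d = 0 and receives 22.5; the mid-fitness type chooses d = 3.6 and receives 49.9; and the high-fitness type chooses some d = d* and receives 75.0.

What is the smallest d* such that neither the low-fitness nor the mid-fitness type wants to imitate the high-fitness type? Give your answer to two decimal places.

8.62

Low-fitness type (on-path payoff 22.5) won't mimic when 22.5 ≥ 75.0 − 6.5·d*, i.e. d* ≥ 8.08.
Mid-fitness type (on-path payoff 49.9 − 5.0×3.6 = 31.9) won't mimic when 31.9 ≥ 75.0 − 5.0·d*, i.e. d* ≥ 8.62.
Both must hold, so d* = max(8.08, 8.62) = 8.62. The mid-fitness type's constraint binds.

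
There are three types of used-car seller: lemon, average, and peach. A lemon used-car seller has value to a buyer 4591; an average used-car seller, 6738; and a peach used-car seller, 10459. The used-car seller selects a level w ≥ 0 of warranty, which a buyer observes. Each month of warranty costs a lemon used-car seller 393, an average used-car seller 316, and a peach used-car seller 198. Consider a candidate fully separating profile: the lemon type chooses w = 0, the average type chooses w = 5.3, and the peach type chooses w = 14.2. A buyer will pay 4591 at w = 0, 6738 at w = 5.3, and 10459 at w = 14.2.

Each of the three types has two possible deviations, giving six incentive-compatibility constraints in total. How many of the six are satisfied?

Peach (own payoff 10459 − 198×14.2 = 7647.4): to w=0 gives 4591 → no gain ✓; to w=5.3 gives 6738 − 198×5.3 = 5688.6 → no gain ✓.
Average (own payoff 6738 − 316×5.3 = 5063.2): to w=0 gives 4591 → no gain ✓; to w=14.2 gives 10459 − 316×14.2 = 5971.8 → profitable ✗.
Lemon (own payoff 4591): to w=5.3 gives 6738 − 393×5.3 = 4655.1 → profitable ✗; to w=14.2 gives 10459 − 393×14.2 = 4878.4 → profitable ✗.
3 of the 6 constraints hold; not an equilibrium.

3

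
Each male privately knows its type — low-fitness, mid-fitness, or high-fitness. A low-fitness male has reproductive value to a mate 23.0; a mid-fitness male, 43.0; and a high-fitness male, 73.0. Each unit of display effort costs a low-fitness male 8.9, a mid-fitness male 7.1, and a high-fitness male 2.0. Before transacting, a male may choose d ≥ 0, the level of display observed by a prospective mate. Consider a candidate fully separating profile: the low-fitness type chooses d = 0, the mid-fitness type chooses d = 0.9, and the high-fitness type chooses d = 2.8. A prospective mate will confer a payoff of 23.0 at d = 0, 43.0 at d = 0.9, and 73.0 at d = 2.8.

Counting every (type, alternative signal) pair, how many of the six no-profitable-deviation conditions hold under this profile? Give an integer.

Mid-fitness (own payoff 43.0 − 7.1×0.9 = 36.61): to d=0 gives 23.0 → no gain ✓; to d=2.8 gives 73.0 − 7.1×2.8 = 53.12 → profitable ✗.
Low-fitness (own payoff 23.0): to d=0.9 gives 43.0 − 8.9×0.9 = 34.99 → profitable ✗; to d=2.8 gives 73.0 − 8.9×2.8 = 48.08 → profitable ✗.
High-fitness (own payoff 73.0 − 2.0×2.8 = 67.4): to d=0 gives 23.0 → no gain ✓; to d=0.9 gives 43.0 − 2.0×0.9 = 41.2 → no gain ✓.
3 of the 6 constraints hold; not an equilibrium.

3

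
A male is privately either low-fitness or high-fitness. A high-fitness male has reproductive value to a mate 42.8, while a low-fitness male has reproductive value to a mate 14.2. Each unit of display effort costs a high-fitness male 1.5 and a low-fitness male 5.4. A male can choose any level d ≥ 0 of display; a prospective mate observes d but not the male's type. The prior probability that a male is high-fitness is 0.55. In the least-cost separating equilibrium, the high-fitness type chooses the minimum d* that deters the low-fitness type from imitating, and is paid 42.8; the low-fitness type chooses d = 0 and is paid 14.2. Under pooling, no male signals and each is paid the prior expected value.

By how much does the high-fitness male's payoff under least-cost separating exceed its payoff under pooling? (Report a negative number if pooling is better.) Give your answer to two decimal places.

4.93

Least-cost separating signal: d* solves 14.2 = 42.8 − 5.4·d*, so d* = (42.8 − 14.2)/5.4 ≈ 5.2963.
High-fitness type's separating payoff: 42.8 − 1.5 × d* = 42.8 − 1.5 × (42.8 − 14.2)/5.4 = 42.8 − 42.9/5.4 ≈ 34.8556.
Pooling payoff: 0.55 × 42.8 + 0.45 × 14.2 = 29.93.
Difference: 34.8556 − 29.93 = 4.9256, i.e. 4.93 to two decimal places.
The high-fitness type prefers to separate.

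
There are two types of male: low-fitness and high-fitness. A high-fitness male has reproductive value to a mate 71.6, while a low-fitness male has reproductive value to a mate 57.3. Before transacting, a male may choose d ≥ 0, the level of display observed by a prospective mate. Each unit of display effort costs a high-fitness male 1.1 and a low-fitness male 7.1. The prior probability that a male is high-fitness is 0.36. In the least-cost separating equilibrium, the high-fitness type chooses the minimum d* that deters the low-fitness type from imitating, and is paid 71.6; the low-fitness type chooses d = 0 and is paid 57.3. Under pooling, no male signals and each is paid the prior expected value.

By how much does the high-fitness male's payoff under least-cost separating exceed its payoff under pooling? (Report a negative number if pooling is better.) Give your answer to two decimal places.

Least-cost separating signal: d* solves 57.3 = 71.6 − 7.1·d*, so d* = (71.6 − 57.3)/7.1 ≈ 2.0141.
High-fitness type's separating payoff: 71.6 − 1.1 × d* = 71.6 − 1.1 × (71.6 − 57.3)/7.1 = 71.6 − 15.73/7.1 ≈ 69.3845.
Pooling payoff: 0.36 × 71.6 + 0.64 × 57.3 = 62.448.
Difference: 69.3845 − 62.448 = 6.9365, i.e. 6.94 to two decimal places.
The high-fitness type prefers to separate.

6.94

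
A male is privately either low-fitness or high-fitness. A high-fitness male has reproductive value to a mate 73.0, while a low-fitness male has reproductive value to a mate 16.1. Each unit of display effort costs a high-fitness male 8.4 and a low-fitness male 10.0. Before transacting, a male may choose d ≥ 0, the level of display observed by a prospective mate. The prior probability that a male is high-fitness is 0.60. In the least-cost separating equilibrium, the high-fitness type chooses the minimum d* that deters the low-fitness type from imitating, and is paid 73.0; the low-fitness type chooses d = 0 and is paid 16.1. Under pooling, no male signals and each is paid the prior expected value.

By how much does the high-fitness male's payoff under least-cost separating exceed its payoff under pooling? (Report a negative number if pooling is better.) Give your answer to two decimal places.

Least-cost separating signal: d* solves 16.1 = 73.0 − 10.0·d*, so d* = (73.0 − 16.1)/10.0 = 5.69.
High-fitness type's separating payoff: 73.0 − 8.4 × d* = 73.0 − 8.4 × (73.0 − 16.1)/10.0 = 73.0 − 477.96/10.0 = 25.204.
Pooling payoff: 0.60 × 73.0 + 0.40 × 16.1 = 50.24.
Difference: 25.204 − 50.24 = -25.036, i.e. -25.04 to two decimal places.
The high-fitness type would prefer the pooling outcome.

-25.04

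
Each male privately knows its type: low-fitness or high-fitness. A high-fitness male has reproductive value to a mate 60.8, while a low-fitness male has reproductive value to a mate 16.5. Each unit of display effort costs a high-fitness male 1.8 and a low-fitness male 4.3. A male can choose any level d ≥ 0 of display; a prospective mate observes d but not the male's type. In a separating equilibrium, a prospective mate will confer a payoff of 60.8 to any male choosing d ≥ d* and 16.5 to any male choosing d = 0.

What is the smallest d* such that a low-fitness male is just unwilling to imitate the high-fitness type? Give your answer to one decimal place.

10.3

A low-fitness male choosing d = 0 receives 16.5.
Imitating at d* instead would pay 60.8 at cost 4.3·d*, netting 60.8 − 4.3·d*.
Indifference: 16.5 = 60.8 − 4.3·d*, so d* = (60.8 − 16.5) / 4.3 ≈ 10.3.
At d* the low-fitness type's incentive constraint just binds; the high-fitness type strictly prefers d* since its per-unit cost is lower.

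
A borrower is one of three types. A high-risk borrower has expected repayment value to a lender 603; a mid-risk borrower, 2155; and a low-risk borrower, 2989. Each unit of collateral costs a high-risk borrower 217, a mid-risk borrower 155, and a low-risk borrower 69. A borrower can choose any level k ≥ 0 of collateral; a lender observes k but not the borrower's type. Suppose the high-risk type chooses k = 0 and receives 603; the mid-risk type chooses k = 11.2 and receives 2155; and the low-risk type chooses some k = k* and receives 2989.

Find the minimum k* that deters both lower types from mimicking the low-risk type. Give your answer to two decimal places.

Mid-risk type (on-path payoff 2155 − 155×11.2 = 419) won't mimic when 419 ≥ 2989 − 155·k*, i.e. k* ≥ 16.58.
High-risk type (on-path payoff 603) won't mimic when 603 ≥ 2989 − 217·k*, i.e. k* ≥ 11.00.
Both must hold, so k* = max(11.00, 16.58) = 16.58. The mid-risk type's constraint binds.

16.58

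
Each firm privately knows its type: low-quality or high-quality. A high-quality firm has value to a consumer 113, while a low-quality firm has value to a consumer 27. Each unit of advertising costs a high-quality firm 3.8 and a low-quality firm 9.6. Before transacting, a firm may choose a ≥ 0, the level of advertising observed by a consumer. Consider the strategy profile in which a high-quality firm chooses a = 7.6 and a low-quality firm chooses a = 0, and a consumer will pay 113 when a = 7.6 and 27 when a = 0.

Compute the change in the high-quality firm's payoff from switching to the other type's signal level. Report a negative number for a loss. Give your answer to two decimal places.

Playing a = 7.6 the high-quality firm receives 113 − 3.8 × 7.6 = 84.12.
Deviating to a = 0 yields 27 instead.
Gain from deviating: 27 − 84.12 = -57.12.
The gain is negative, so the high-quality type's incentive-compatibility constraint is satisfied.

-57.12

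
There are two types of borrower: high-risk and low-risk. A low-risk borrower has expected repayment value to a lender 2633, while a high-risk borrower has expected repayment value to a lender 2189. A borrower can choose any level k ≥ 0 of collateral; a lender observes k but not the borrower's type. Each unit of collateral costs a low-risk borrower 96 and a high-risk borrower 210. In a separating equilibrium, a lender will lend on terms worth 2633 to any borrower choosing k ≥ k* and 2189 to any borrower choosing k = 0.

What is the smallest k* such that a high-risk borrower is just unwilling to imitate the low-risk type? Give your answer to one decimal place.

2.1

A high-risk borrower choosing k = 0 receives 2189.
Imitating at k* instead would pay 2633 at cost 210·k*, netting 2633 − 210·k*.
Indifference: 2189 = 2633 − 210·k*, so k* = (2633 − 2189) / 210 ≈ 2.1.
At k* the high-risk type's incentive constraint just binds; the low-risk type strictly prefers k* since its per-unit cost is lower.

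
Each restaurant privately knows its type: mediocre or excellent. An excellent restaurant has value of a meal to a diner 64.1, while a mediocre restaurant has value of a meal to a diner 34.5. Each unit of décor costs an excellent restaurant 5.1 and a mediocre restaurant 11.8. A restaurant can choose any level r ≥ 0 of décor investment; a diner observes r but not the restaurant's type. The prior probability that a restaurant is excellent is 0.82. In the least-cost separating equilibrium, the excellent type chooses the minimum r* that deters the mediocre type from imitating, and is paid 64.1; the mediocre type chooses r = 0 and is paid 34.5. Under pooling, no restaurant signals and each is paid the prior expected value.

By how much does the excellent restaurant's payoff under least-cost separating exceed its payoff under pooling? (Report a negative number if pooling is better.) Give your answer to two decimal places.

-7.47

Least-cost separating signal: r* solves 34.5 = 64.1 − 11.8·r*, so r* = (64.1 − 34.5)/11.8 ≈ 2.5085.
Excellent type's separating payoff: 64.1 − 5.1 × r* = 64.1 − 5.1 × (64.1 − 34.5)/11.8 = 64.1 − 150.96/11.8 ≈ 51.3068.
Pooling payoff: 0.82 × 64.1 + 0.18 × 34.5 = 58.772.
Difference: 51.3068 − 58.772 = -7.4652, i.e. -7.47 to two decimal places.
The excellent type would prefer the pooling outcome.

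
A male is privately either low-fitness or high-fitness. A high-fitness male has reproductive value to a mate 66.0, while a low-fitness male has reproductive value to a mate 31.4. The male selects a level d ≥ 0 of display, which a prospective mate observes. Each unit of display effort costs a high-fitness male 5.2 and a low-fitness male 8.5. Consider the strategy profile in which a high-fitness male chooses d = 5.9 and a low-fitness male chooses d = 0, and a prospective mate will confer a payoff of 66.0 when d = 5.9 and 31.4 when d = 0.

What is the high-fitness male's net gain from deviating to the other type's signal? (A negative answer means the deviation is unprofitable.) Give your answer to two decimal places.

Playing d = 5.9 the high-fitness male receives 66.0 − 5.2 × 5.9 = 35.32.
Deviating to d = 0 yields 31.4 instead.
Gain from deviating: 31.4 − 35.32 = -3.92.
The gain is negative, so the high-fitness type's incentive-compatibility constraint is satisfied.

-3.92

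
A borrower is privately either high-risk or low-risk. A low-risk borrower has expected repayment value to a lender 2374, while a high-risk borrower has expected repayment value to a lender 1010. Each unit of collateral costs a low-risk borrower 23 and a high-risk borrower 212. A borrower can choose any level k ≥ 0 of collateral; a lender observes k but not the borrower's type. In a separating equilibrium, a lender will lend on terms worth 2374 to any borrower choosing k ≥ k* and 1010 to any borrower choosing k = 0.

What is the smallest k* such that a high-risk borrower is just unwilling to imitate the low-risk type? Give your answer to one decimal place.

A high-risk borrower choosing k = 0 receives 1010.
Imitating at k* instead would pay 2374 at cost 212·k*, netting 2374 − 212·k*.
Indifference: 1010 = 2374 − 212·k*, so k* = (2374 − 1010) / 212 ≈ 6.4.
This is the high-risk type's binding incentive-compatibility constraint; any k ≥ 6.4 sustains separation on that side.

6.4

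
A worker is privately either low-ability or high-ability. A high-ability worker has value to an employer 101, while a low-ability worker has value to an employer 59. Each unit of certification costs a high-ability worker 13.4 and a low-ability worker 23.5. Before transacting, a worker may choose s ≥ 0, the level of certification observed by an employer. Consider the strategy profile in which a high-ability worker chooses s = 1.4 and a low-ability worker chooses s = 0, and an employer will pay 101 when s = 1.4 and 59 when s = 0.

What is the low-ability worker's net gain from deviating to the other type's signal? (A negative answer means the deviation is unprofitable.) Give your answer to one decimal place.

Playing s = 0 the low-ability worker receives 59.
Deviating to s = 1.4 brings payment 101 at cost 23.5 × 1.4 = 32.9, netting 68.1.
Gain from deviating: 68.1 − 59 = 9.1.
The gain is positive, so the low-ability type's incentive-compatibility constraint is violated — this profile is not a separating equilibrium.

9.1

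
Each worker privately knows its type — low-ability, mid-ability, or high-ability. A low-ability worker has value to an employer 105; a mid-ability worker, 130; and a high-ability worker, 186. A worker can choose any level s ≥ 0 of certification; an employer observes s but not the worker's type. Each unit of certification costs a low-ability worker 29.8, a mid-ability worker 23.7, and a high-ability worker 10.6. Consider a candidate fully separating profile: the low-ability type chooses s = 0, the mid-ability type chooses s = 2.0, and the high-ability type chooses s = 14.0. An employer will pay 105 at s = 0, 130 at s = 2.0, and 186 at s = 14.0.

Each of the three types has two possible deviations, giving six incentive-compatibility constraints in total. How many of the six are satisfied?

Mid-ability (own payoff 130 − 23.7×2.0 = 82.6): to s=0 gives 105 → profitable ✗; to s=14.0 gives 186 − 23.7×14.0 = -145.8 → no gain ✓.
High-ability (own payoff 186 − 10.6×14.0 = 37.6): to s=0 gives 105 → profitable ✗; to s=2.0 gives 130 − 10.6×2.0 = 108.8 → profitable ✗.
Low-ability (own payoff 105): to s=2.0 gives 130 − 29.8×2.0 = 70.4 → no gain ✓; to s=14.0 gives 186 − 29.8×14.0 = -231.2 → no gain ✓.
3 of the 6 constraints hold; not an equilibrium.

3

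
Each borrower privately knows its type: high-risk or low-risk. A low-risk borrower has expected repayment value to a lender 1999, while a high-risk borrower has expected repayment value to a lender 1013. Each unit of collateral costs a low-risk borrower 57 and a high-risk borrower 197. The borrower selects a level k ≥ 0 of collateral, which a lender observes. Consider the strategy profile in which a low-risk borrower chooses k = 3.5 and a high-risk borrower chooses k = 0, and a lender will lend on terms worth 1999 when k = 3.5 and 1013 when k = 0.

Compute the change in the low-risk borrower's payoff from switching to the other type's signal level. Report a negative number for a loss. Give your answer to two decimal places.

-786.50

Playing k = 3.5 the low-risk borrower receives 1999 − 57 × 3.5 = 1799.5.
Deviating to k = 0 yields 1013 instead.
Gain from deviating: 1013 − 1799.5 = -786.50.
The gain is negative, so the low-risk type's incentive-compatibility constraint is satisfied.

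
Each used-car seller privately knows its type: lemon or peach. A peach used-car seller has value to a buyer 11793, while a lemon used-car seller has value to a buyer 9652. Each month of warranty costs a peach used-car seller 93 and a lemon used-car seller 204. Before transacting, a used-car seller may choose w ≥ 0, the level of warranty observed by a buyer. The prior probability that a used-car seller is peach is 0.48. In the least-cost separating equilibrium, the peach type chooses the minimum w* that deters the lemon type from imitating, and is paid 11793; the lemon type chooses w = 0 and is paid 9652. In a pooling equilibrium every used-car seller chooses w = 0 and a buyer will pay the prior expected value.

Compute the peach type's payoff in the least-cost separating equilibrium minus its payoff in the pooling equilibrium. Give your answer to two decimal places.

137.28

Least-cost separating signal: w* solves 9652 = 11793 − 204·w*, so w* = (11793 − 9652)/204 ≈ 10.4951.
Peach type's separating payoff: 11793 − 93 × w* = 11793 − 93 × (11793 − 9652)/204 = 11793 − 199113/204 ≈ 10816.9559.
Pooling payoff: 0.48 × 11793 + 0.52 × 9652 = 10679.68.
Difference: 10816.9559 − 10679.68 = 137.2759, i.e. 137.28 to two decimal places.
The peach type prefers to separate.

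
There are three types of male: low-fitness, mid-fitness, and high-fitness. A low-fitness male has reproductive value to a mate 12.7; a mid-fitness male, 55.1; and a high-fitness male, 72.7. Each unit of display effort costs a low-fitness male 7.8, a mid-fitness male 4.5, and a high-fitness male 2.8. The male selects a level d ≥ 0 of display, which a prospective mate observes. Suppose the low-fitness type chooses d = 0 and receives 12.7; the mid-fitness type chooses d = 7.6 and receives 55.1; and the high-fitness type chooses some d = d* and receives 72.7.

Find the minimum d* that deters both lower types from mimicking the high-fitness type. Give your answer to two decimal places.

11.51

Mid-fitness type (on-path payoff 55.1 − 4.5×7.6 = 20.9) won't mimic when 20.9 ≥ 72.7 − 4.5·d*, i.e. d* ≥ 11.51.
Low-fitness type (on-path payoff 12.7) won't mimic when 12.7 ≥ 72.7 − 7.8·d*, i.e. d* ≥ 7.69.
Both must hold, so d* = max(7.69, 11.51) = 11.51. The mid-fitness type's constraint binds.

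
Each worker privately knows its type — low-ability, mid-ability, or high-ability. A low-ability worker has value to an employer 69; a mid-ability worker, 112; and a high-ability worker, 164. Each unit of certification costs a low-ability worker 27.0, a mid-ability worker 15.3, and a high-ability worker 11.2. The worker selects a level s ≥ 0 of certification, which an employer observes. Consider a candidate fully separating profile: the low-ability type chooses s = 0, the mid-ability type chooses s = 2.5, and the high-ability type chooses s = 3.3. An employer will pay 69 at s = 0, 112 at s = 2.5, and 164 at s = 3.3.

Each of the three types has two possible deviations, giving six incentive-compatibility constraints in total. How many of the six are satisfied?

4

High-ability (own payoff 164 − 11.2×3.3 = 127.04): to s=0 gives 69 → no gain ✓; to s=2.5 gives 112 − 11.2×2.5 = 84 → no gain ✓.
Mid-ability (own payoff 112 − 15.3×2.5 = 73.75): to s=0 gives 69 → no gain ✓; to s=3.3 gives 164 − 15.3×3.3 = 113.51 → profitable ✗.
Low-ability (own payoff 69): to s=2.5 gives 112 − 27.0×2.5 = 44.5 → no gain ✓; to s=3.3 gives 164 − 27.0×3.3 = 74.9 → profitable ✗.
4 of the 6 constraints hold; not an equilibrium.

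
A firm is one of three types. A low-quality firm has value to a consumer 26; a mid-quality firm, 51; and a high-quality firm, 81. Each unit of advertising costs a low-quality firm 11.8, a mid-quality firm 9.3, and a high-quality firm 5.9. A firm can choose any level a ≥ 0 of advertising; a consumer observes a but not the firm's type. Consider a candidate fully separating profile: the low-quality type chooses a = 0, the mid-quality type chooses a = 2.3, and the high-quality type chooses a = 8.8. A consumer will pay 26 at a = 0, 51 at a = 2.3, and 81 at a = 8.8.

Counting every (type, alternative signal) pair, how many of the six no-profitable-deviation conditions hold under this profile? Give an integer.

5

High-quality (own payoff 81 − 5.9×8.8 = 29.08): to a=0 gives 26 → no gain ✓; to a=2.3 gives 51 − 5.9×2.3 = 37.43 → profitable ✗.
Mid-quality (own payoff 51 − 9.3×2.3 = 29.61): to a=0 gives 26 → no gain ✓; to a=8.8 gives 81 − 9.3×8.8 = -0.84 → no gain ✓.
Low-quality (own payoff 26): to a=2.3 gives 51 − 11.8×2.3 = 23.86 → no gain ✓; to a=8.8 gives 81 − 11.8×8.8 = -22.84 → no gain ✓.
5 of the 6 constraints hold; not an equilibrium.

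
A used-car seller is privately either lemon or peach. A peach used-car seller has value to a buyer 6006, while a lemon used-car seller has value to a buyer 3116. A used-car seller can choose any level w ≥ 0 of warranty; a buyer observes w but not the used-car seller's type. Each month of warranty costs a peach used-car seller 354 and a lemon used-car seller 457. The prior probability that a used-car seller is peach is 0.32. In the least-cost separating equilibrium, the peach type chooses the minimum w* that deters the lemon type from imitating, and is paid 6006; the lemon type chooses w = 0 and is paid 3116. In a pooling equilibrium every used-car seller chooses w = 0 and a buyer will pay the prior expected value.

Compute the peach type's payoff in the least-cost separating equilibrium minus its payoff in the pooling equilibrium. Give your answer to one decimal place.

Least-cost separating signal: w* solves 3116 = 6006 − 457·w*, so w* = (6006 − 3116)/457 ≈ 6.3239.
Peach type's separating payoff: 6006 − 354 × w* = 6006 − 354 × (6006 − 3116)/457 = 6006 − 1023060/457 ≈ 3767.357.
Pooling payoff: 0.32 × 6006 + 0.68 × 3116 = 4040.8.
Difference: 3767.357 − 4040.8 = -273.443, i.e. -273.4 to one decimal place.
The peach type would prefer the pooling outcome.

-273.4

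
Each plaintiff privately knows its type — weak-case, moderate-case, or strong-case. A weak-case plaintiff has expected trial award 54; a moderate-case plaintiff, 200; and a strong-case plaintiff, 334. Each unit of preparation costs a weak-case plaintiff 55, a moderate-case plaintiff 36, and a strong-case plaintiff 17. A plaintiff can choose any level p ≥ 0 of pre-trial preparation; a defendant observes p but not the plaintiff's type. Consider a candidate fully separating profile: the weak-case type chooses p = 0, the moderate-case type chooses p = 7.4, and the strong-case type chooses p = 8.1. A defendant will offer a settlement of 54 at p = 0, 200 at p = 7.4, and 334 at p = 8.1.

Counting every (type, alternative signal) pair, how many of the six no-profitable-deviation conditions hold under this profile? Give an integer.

4

Strong-case (own payoff 334 − 17×8.1 = 196.3): to p=0 gives 54 → no gain ✓; to p=7.4 gives 200 − 17×7.4 = 74.2 → no gain ✓.
Weak-case (own payoff 54): to p=7.4 gives 200 − 55×7.4 = -207 → no gain ✓; to p=8.1 gives 334 − 55×8.1 = -111.5 → no gain ✓.
Moderate-case (own payoff 200 − 36×7.4 = -66.4): to p=0 gives 54 → profitable ✗; to p=8.1 gives 334 − 36×8.1 = 42.4 → profitable ✗.
4 of the 6 constraints hold; not an equilibrium.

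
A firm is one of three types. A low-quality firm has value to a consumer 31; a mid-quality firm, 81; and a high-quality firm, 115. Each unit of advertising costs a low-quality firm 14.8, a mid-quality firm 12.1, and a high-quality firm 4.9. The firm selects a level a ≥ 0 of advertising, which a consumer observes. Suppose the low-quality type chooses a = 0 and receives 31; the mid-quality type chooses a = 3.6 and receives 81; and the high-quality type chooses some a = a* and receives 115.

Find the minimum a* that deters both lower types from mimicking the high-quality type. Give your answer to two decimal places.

Low-quality type (on-path payoff 31) won't mimic when 31 ≥ 115 − 14.8·a*, i.e. a* ≥ 5.68.
Mid-quality type (on-path payoff 81 − 12.1×3.6 = 37.44) won't mimic when 37.44 ≥ 115 − 12.1·a*, i.e. a* ≥ 6.41.
Both must hold, so a* = max(5.68, 6.41) = 6.41. The mid-quality type's constraint binds.

6.41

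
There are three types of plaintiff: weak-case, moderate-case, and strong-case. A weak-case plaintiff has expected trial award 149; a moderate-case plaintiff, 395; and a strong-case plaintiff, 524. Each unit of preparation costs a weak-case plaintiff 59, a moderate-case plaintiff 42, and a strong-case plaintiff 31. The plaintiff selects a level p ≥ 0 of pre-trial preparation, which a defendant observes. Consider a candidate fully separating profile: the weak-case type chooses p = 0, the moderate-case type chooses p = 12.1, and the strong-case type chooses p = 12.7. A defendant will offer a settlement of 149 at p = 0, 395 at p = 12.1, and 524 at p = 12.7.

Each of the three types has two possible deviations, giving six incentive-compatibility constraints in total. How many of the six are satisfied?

3

Moderate-case (own payoff 395 − 42×12.1 = -113.2): to p=0 gives 149 → profitable ✗; to p=12.7 gives 524 − 42×12.7 = -9.4 → profitable ✗.
Strong-case (own payoff 524 − 31×12.7 = 130.3): to p=0 gives 149 → profitable ✗; to p=12.1 gives 395 − 31×12.1 = 19.9 → no gain ✓.
Weak-case (own payoff 149): to p=12.1 gives 395 − 59×12.1 = -318.9 → no gain ✓; to p=12.7 gives 524 − 59×12.7 = -225.3 → no gain ✓.
3 of the 6 constraints hold; not an equilibrium.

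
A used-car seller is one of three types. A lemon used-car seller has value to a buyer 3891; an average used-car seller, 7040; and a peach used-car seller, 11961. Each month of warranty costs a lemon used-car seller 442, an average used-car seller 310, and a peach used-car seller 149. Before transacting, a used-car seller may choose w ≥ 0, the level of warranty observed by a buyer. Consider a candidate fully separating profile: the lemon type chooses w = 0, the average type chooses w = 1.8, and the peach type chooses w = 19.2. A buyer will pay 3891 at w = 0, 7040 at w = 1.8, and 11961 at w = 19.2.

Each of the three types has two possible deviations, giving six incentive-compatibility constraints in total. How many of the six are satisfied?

5

Average (own payoff 7040 − 310×1.8 = 6482): to w=0 gives 3891 → no gain ✓; to w=19.2 gives 11961 − 310×19.2 = 6009 → no gain ✓.
Lemon (own payoff 3891): to w=1.8 gives 7040 − 442×1.8 = 6244.4 → profitable ✗; to w=19.2 gives 11961 − 442×19.2 = 3474.6 → no gain ✓.
Peach (own payoff 11961 − 149×19.2 = 9100.2): to w=0 gives 3891 → no gain ✓; to w=1.8 gives 7040 − 149×1.8 = 6771.8 → no gain ✓.
5 of the 6 constraints hold; not an equilibrium.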